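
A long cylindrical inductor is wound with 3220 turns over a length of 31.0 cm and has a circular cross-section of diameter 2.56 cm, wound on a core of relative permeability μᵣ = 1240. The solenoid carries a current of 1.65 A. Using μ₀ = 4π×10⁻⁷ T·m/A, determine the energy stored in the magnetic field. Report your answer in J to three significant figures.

A = π(d/2)² = π(1.280×10^-2 m)² = 5.147×10^-4 m².
L = μ₀μᵣN²A/ℓ = (4π×10⁻⁷)(1240)(3220)²(5.147×10^-4)/(0.31) = 26.83 H.
U = ½LI² = ½(26.83)(1.65)² = 36.52 J.

U ≈ 36.5 J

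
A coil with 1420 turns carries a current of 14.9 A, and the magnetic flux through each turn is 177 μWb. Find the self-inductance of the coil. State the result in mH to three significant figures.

Self-inductance is defined by L = NΦ_B/I (flux linkage over current).
L = (1420)(1.770×10^-4 Wb)/(14.9 A) = 1.687×10^-2 H.

L ≈ 16.9 mH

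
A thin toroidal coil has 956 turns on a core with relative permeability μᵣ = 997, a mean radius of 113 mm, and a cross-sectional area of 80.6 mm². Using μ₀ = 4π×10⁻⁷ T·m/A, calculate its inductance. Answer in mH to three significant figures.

L ≈ 130 mH

For a thin toroid, L = μ₀μᵣN²A/(2πR).
L = (4π×10⁻⁷)(997)(956)²(8.060×10^-5) / (2π×0.113 m) = 0.13 H.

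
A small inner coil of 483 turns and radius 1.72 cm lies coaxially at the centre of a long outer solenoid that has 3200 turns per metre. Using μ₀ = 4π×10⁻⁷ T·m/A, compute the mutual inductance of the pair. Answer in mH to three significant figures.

M ≈ 1.81 mH

The outer solenoid produces a uniform field B₁ = μ₀n₁I₁ across the inner coil,
so the flux linkage is N₂Φ = N₂B₁A₂ = μ₀n₁N₂A₂·I₁, giving M = μ₀n₁N₂A₂.
A₂ = πr² = π(1.720×10^-2 m)² = 9.294×10^-4 m².
M = (4π×10⁻⁷)(3200)(483)(9.294×10^-4) = 1.805×10^-3 H.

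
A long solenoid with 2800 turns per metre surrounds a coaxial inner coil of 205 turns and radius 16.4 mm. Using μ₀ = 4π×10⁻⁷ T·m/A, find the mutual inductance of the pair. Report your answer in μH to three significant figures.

The outer solenoid produces a uniform field B₁ = μ₀n₁I₁ across the inner coil,
so the flux linkage is N₂Φ = N₂B₁A₂ = μ₀n₁N₂A₂·I₁, giving M = μ₀n₁N₂A₂.
A₂ = πr² = π(1.640×10^-2 m)² = 8.450×10^-4 m².
M = (4π×10⁻⁷)(2800)(205)(8.450×10^-4) = 6.0948×10^-4 H.

M ≈ 609 μH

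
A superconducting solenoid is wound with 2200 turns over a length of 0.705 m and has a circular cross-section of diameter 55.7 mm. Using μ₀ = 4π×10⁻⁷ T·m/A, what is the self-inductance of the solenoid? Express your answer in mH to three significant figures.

A = π(d/2)² = π(2.785×10^-2 m)² = 2.437×10^-3 m².
For a long solenoid, L = μ₀N²A/ℓ.
L = (4π×10⁻⁷)(2200)²(2.437×10^-3)/(0.705 m) = 2.102×10^-2 H.

L ≈ 21.0 mH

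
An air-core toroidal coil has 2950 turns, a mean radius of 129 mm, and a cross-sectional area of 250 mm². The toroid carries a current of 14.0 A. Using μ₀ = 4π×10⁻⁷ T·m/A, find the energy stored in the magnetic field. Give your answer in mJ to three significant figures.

L = μ₀N²A/(2πR) = (4π×10⁻⁷)(2950)²(2.500×10^-4)/(2π×0.129) = 3.373×10^-3 H.
U = ½LI² = ½(3.373×10^-3)(14.0)² = 0.3306 J.

U ≈ 331 mJ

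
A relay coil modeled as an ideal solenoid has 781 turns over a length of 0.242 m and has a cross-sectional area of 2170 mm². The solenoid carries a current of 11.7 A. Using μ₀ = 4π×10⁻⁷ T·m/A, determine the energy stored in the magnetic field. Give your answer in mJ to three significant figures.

U ≈ 470 mJ

A = 2170 mm² = 2.170×10^-3 m².
L = μ₀N²A/ℓ = (4π×10⁻⁷)(781)²(2.170×10^-3)/(0.242) = 6.873×10^-3 H.
U = ½LI² = ½(6.873×10^-3)(11.7)² = 0.4704 J.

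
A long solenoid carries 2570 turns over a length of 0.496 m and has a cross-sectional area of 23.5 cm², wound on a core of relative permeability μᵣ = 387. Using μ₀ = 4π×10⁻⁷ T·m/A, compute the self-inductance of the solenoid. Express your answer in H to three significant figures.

L ≈ 15.2 H

A = 23.5 cm² = 2.350×10^-3 m².
For a long solenoid, L = μ₀μᵣN²A/ℓ.
L = (4π×10⁻⁷)(387)(2570)²(2.350×10^-3)/(0.496 m) = 15.22 H.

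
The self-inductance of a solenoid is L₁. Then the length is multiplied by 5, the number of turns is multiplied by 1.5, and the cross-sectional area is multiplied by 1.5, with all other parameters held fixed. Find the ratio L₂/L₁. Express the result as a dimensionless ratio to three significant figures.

L₂/L₁ = 0.675

For a solenoid, L ∝ μᵣN²A/ℓ.
L₂/L₁ = (5)^-1 × (1.5)^2 × (1.5) = 0.675.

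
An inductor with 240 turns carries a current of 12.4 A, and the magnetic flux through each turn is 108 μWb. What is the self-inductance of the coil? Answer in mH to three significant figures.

L ≈ 2.09 mH

Self-inductance is defined by L = NΦ_B/I (flux linkage over current).
L = (240)(1.080×10^-4 Wb)/(12.4 A) = 2.090×10^-3 H.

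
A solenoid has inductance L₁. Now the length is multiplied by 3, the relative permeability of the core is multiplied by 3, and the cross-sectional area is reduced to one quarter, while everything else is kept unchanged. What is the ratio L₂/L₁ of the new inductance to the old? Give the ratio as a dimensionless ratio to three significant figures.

For a solenoid, L ∝ μᵣN²A/ℓ.
L₂/L₁ = (3)^-1 × (3) × (0.25) = 0.250.

L₂/L₁ = 0.250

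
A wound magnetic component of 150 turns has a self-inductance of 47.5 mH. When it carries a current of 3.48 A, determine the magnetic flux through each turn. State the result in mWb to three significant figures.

Φ_B ≈ 1.10 mWb

From L = NΦ_B/I, the flux per turn is Φ_B = LI/N.
Φ_B = (4.750×10^-2 H)(3.48 A)/150 = 1.102×10^-3 Wb.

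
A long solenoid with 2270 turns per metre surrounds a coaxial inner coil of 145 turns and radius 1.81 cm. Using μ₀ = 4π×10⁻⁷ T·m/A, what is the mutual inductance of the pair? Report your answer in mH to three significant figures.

The outer solenoid produces a uniform field B₁ = μ₀n₁I₁ across the inner coil,
so the flux linkage is N₂Φ = N₂B₁A₂ = μ₀n₁N₂A₂·I₁, giving M = μ₀n₁N₂A₂.
A₂ = πr² = π(1.810×10^-2 m)² = 1.029×10^-3 m².
M = (4π×10⁻⁷)(2270)(145)(1.029×10^-3) = 4.257×10^-4 H.

M ≈ 0.426 mH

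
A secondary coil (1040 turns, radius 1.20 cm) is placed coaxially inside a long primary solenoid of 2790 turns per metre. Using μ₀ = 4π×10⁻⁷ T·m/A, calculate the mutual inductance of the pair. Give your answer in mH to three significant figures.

The outer solenoid produces a uniform field B₁ = μ₀n₁I₁ across the inner coil,
so the flux linkage is N₂Φ = N₂B₁A₂ = μ₀n₁N₂A₂·I₁, giving M = μ₀n₁N₂A₂.
A₂ = πr² = π(1.200×10^-2 m)² = 4.524×10^-4 m².
M = (4π×10⁻⁷)(2790)(1040)(4.524×10^-4) = 1.650×10^-3 H.

M ≈ 1.65 mH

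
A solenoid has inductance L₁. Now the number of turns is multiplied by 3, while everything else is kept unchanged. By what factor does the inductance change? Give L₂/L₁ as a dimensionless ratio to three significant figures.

For a solenoid, L ∝ μᵣN²A/ℓ.
L₂/L₁ = (3)^2 = 9.00.

L₂/L₁ = 9.00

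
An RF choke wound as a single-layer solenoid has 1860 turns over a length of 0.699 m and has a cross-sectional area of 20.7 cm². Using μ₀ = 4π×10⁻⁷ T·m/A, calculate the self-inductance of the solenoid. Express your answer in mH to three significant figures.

A = 20.7 cm² = 2.070×10^-3 m².
For a long solenoid, L = μ₀N²A/ℓ.
L = (4π×10⁻⁷)(1860)²(2.070×10^-3)/(0.699 m) = 1.287×10^-2 H.

L ≈ 12.9 mH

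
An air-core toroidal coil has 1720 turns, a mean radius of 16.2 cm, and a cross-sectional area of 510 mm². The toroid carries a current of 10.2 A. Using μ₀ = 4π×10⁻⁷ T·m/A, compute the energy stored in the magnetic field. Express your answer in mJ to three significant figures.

L = μ₀N²A/(2πR) = (4π×10⁻⁷)(1720)²(5.100×10^-4)/(2π×0.162) = 1.863×10^-3 H.
U = ½LI² = ½(1.863×10^-3)(10.2)² = 9.690×10^-2 J.

U ≈ 96.9 mJ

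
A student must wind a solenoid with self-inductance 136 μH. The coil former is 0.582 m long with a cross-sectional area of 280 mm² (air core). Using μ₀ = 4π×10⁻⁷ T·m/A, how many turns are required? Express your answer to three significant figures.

N ≈ 474 turns

A = 280 mm² = 2.800×10^-4 m².
From L = μ₀N²A/ℓ, N = √(Lℓ / (μ₀A)).
N = √[(1.360×10^-4)(0.582) / ((4π×10⁻⁷)×2.800×10^-4)] = √(2.250×10^5) ≈ 474.3.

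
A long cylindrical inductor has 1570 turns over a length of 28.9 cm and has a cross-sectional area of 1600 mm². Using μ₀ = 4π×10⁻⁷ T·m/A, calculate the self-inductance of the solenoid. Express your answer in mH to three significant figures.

L ≈ 17.1 mH

A = 1600 mm² = 1.600×10^-3 m².
For a long solenoid, L = μ₀N²A/ℓ.
L = (4π×10⁻⁷)(1570)²(1.600×10^-3)/(0.289 m) = 1.7149×10^-2 H.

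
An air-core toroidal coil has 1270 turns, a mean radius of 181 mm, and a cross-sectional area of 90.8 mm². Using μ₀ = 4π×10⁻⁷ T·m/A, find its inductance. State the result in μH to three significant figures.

For a thin toroid, L = μ₀N²A/(2πR).
L = (4π×10⁻⁷)(1270)²(9.080×10^-5) / (2π×0.181 m) = 1.618×10^-4 H.

L ≈ 162 μH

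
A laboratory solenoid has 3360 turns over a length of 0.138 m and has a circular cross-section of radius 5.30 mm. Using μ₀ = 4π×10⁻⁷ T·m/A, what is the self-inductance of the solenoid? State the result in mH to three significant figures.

L ≈ 9.07 mH

A = πr² = π(5.300×10^-3 m)² = 8.8247×10^-5 m².
For a long solenoid, L = μ₀N²A/ℓ.
L = (4π×10⁻⁷)(3360)²(8.8247×10^-5)/(0.138 m) = 9.072×10^-3 H.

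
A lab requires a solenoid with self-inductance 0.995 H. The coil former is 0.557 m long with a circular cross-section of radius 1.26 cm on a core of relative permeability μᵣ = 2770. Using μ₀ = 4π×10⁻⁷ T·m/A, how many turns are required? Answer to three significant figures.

N ≈ 565 turns

A = πr² = π(1.260×10^-2 m)² = 4.988×10^-4 m².
From L = μ₀μᵣN²A/ℓ, N = √(Lℓ / (μ₀μᵣA)).
N = √[(0.995)(0.557) / ((4π×10⁻⁷)(2770)×4.988×10^-4)] = √(3.192×10^5) ≈ 565.0.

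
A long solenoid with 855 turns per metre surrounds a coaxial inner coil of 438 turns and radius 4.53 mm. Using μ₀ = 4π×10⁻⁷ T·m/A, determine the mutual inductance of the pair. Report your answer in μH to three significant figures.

The outer solenoid produces a uniform field B₁ = μ₀n₁I₁ across the inner coil,
so the flux linkage is N₂Φ = N₂B₁A₂ = μ₀n₁N₂A₂·I₁, giving M = μ₀n₁N₂A₂.
A₂ = πr² = π(4.530×10^-3 m)² = 6.447×10^-5 m².
M = (4π×10⁻⁷)(855)(438)(6.447×10^-5) = 3.034×10^-5 H.

M ≈ 30.3 μH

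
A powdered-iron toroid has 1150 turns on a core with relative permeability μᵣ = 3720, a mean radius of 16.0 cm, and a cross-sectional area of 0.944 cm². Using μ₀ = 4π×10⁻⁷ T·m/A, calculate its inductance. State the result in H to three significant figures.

For a thin toroid, L = μ₀μᵣN²A/(2πR).
L = (4π×10⁻⁷)(3720)(1150)²(9.440×10^-5) / (2π×0.16 m) = 0.5805 H.

L ≈ 0.581 H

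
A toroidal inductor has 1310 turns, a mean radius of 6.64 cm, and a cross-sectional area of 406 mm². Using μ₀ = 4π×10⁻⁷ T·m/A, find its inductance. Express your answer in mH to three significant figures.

For a thin toroid, L = μ₀N²A/(2πR).
L = (4π×10⁻⁷)(1310)²(4.060×10^-4) / (2π×6.640×10^-2 m) = 2.099×10^-3 H.

L ≈ 2.10 mH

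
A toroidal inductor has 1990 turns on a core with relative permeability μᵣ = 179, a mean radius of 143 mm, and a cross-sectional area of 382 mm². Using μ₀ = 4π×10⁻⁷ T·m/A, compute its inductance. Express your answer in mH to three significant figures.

For a thin toroid, L = μ₀μᵣN²A/(2πR).
L = (4π×10⁻⁷)(179)(1990)²(3.820×10^-4) / (2π×0.143 m) = 0.3787 H.

L ≈ 379 mH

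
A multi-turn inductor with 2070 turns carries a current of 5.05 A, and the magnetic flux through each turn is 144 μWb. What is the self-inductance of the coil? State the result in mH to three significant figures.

Self-inductance is defined by L = NΦ_B/I (flux linkage over current).
L = (2070)(1.440×10^-4 Wb)/(5.05 A) = 5.903×10^-2 H.

L ≈ 59.0 mH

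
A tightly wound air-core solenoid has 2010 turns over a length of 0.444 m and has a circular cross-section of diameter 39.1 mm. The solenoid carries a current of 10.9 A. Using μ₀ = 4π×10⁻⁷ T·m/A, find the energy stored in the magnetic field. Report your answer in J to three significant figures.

A = π(d/2)² = π(1.955×10^-2 m)² = 1.201×10^-3 m².
L = μ₀N²A/ℓ = (4π×10⁻⁷)(2010)²(1.201×10^-3)/(0.444) = 1.373×10^-2 H.
U = ½LI² = ½(1.373×10^-2)(10.9)² = 0.8156 J.

U ≈ 0.816 J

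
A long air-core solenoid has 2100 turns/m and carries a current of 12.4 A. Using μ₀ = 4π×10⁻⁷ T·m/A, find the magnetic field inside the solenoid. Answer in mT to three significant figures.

Inside a long solenoid, B = μ₀nI.
B = (4π×10⁻⁷)(2.100×10^3 m⁻¹)(12.4 A) = 3.272×10^-2 T.

B ≈ 32.7 mT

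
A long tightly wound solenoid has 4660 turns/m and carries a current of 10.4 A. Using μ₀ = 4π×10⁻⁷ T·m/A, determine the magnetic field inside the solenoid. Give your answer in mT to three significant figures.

Inside a long solenoid, B = μ₀nI.
B = (4π×10⁻⁷)(4.660×10^3 m⁻¹)(10.4 A) = 6.090×10^-2 T.

B ≈ 60.9 mT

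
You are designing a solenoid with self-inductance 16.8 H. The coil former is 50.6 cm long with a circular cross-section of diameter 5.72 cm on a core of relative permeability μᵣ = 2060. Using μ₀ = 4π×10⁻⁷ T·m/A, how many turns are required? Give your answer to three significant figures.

A = π(d/2)² = π(2.860×10^-2 m)² = 2.570×10^-3 m².
From L = μ₀μᵣN²A/ℓ, N = √(Lℓ / (μ₀μᵣA)).
N = √[(16.8)(0.506) / ((4π×10⁻⁷)(2060)×2.570×10^-3)] = √(1.278×10^6) ≈ 1130.4.

N ≈ 1130 turns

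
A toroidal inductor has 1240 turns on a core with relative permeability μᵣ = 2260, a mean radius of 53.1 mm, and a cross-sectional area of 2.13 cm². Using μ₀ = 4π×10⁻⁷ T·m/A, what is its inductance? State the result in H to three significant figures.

For a thin toroid, L = μ₀μᵣN²A/(2πR).
L = (4π×10⁻⁷)(2260)(1240)²(2.130×10^-4) / (2π×5.310×10^-2 m) = 2.788 H.

L ≈ 2.79 H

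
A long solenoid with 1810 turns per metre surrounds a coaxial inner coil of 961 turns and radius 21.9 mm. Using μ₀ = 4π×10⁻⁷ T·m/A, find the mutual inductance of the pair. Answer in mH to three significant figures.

The outer solenoid produces a uniform field B₁ = μ₀n₁I₁ across the inner coil,
so the flux linkage is N₂Φ = N₂B₁A₂ = μ₀n₁N₂A₂·I₁, giving M = μ₀n₁N₂A₂.
A₂ = πr² = π(2.190×10^-2 m)² = 1.507×10^-3 m².
M = (4π×10⁻⁷)(1810)(961)(1.507×10^-3) = 3.293×10^-3 H.

M ≈ 3.29 mH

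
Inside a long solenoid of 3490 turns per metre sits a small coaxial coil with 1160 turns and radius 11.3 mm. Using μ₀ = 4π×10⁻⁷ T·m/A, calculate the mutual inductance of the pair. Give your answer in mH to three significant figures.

The outer solenoid produces a uniform field B₁ = μ₀n₁I₁ across the inner coil,
so the flux linkage is N₂Φ = N₂B₁A₂ = μ₀n₁N₂A₂·I₁, giving M = μ₀n₁N₂A₂.
A₂ = πr² = π(1.130×10^-2 m)² = 4.011×10^-4 m².
M = (4π×10⁻⁷)(3490)(1160)(4.011×10^-4) = 2.041×10^-3 H.

M ≈ 2.04 mH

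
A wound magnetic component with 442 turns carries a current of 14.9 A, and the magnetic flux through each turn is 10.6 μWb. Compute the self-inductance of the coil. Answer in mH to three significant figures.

Self-inductance is defined by L = NΦ_B/I (flux linkage over current).
L = (442)(1.060×10^-5 Wb)/(14.9 A) = 3.144×10^-4 H.

L ≈ 0.314 mH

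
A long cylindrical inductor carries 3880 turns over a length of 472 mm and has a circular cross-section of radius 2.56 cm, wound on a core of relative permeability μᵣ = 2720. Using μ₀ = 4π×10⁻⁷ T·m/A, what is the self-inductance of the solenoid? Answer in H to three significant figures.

A = πr² = π(2.560×10^-2 m)² = 2.059×10^-3 m².
For a long solenoid, L = μ₀μᵣN²A/ℓ.
L = (4π×10⁻⁷)(2720)(3880)²(2.059×10^-3)/(0.472 m) = 224.46 H.

L ≈ 224 H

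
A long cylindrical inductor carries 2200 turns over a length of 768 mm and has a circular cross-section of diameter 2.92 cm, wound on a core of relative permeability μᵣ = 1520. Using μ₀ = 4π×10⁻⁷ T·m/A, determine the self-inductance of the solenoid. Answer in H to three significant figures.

A = π(d/2)² = π(1.460×10^-2 m)² = 6.697×10^-4 m².
For a long solenoid, L = μ₀μᵣN²A/ℓ.
L = (4π×10⁻⁷)(1520)(2200)²(6.697×10^-4)/(0.768 m) = 8.061 H.

L ≈ 8.06 H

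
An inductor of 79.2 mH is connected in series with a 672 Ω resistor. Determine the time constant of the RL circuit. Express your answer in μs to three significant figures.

τ = L/R = (7.920×10^-2 H)/(672 Ω) = 1.179×10^-4 s.

τ ≈ 118 μs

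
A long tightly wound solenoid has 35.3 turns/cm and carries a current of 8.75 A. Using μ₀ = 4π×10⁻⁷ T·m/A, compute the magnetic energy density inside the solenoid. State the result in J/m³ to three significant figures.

B = μ₀nI = (4π×10⁻⁷)(3.530×10^3)(8.75) = 3.881×10^-2 T.
u = B²/(2μ₀) = (3.881×10^-2)²/(2×4π×10⁻⁷) = 599.4 J/m³.

u ≈ 599 J/m³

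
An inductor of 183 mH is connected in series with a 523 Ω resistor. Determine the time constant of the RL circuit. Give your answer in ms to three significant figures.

τ = L/R = (0.183 H)/(523 Ω) = 3.499×10^-4 s.

τ ≈ 0.350 ms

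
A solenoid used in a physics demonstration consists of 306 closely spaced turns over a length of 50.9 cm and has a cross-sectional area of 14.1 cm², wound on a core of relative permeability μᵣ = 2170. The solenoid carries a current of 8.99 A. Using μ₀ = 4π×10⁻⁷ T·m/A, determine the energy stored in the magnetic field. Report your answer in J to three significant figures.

A = 14.1 cm² = 1.410×10^-3 m².
L = μ₀μᵣN²A/ℓ = (4π×10⁻⁷)(2170)(306)²(1.410×10^-3)/(0.509) = 0.7073 H.
U = ½LI² = ½(0.7073)(8.99)² = 28.58 J.

U ≈ 28.6 J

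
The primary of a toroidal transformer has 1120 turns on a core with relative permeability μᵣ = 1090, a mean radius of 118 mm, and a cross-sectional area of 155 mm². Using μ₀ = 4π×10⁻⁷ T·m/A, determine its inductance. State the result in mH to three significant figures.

L ≈ 359 mH

For a thin toroid, L = μ₀μᵣN²A/(2πR).
L = (4π×10⁻⁷)(1090)(1120)²(1.550×10^-4) / (2π×0.118 m) = 0.3592 H.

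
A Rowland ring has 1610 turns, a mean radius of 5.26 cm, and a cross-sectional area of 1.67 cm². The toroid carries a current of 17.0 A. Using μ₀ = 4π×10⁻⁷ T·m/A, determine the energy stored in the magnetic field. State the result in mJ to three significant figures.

L = μ₀N²A/(2πR) = (4π×10⁻⁷)(1610)²(1.670×10^-4)/(2π×5.260×10^-2) = 1.646×10^-3 H.
U = ½LI² = ½(1.646×10^-3)(17.0)² = 0.2378 J.

U ≈ 238 mJ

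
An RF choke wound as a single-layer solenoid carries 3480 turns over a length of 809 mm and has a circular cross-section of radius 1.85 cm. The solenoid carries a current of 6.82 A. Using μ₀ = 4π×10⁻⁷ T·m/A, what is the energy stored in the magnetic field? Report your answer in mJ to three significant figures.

U ≈ 470 mJ

A = πr² = π(1.850×10^-2 m)² = 1.075×10^-3 m².
L = μ₀N²A/ℓ = (4π×10⁻⁷)(3480)²(1.075×10^-3)/(0.809) = 2.023×10^-2 H.
U = ½LI² = ½(2.023×10^-2)(6.82)² = 0.4704 J.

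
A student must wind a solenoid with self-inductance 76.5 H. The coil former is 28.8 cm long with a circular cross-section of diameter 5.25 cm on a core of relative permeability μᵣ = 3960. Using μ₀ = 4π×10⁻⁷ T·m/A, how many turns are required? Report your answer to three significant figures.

N ≈ 1430 turns

A = π(d/2)² = π(2.625×10^-2 m)² = 2.1648×10^-3 m².
From L = μ₀μᵣN²A/ℓ, N = √(Lℓ / (μ₀μᵣA)).
N = √[(76.5)(0.288) / ((4π×10⁻⁷)(3960)×2.1648×10^-3)] = √(2.045×10^6) ≈ 1430.1.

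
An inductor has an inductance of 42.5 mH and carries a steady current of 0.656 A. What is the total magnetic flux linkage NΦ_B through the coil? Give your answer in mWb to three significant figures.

NΦ_B ≈ 27.9 mWb

From L = NΦ_B/I, the flux linkage is NΦ_B = LI.
NΦ_B = (4.250×10^-2 H)(0.656 A) = 2.788×10^-2 Wb.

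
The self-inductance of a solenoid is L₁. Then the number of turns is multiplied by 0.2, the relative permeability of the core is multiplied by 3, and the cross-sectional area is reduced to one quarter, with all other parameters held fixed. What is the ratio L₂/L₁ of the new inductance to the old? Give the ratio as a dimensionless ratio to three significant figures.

For a solenoid, L ∝ μᵣN²A/ℓ.
L₂/L₁ = (0.2)^2 × (3) × (0.25) = 0.0300.

L₂/L₁ = 0.0300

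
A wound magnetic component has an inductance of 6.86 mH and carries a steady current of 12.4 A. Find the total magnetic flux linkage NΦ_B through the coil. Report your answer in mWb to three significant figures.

NΦ_B ≈ 85.1 mWb

From L = NΦ_B/I, the flux linkage is NΦ_B = LI.
NΦ_B = (6.860×10^-3 H)(12.4 A) = 8.506×10^-2 Wb.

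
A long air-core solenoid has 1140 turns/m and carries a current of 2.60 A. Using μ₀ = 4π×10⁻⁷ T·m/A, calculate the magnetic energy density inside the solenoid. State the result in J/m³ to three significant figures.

B = μ₀nI = (4π×10⁻⁷)(1.140×10^3)(2.60) = 3.7247×10^-3 T.
u = B²/(2μ₀) = (3.7247×10^-3)²/(2×4π×10⁻⁷) = 5.52 J/m³.

u ≈ 5.52 J/m³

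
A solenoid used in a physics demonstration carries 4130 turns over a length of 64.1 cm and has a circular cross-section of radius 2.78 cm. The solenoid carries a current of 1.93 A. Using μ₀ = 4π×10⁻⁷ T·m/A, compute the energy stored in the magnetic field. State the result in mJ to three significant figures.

U ≈ 151 mJ

A = πr² = π(2.780×10^-2 m)² = 2.428×10^-3 m².
L = μ₀N²A/ℓ = (4π×10⁻⁷)(4130)²(2.428×10^-3)/(0.641) = 8.119×10^-2 H.
U = ½LI² = ½(8.119×10^-2)(1.93)² = 0.1512 J.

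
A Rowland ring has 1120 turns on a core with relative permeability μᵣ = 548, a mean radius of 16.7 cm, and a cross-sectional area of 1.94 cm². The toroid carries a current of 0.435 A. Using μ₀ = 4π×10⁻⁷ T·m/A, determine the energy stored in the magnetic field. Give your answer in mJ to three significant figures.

U ≈ 15.1 mJ

L = μ₀μᵣN²A/(2πR) = (4π×10⁻⁷)(548)(1120)²(1.940×10^-4)/(2π×0.167) = 0.1597 H.
U = ½LI² = ½(0.1597)(0.435)² = 1.511×10^-2 J.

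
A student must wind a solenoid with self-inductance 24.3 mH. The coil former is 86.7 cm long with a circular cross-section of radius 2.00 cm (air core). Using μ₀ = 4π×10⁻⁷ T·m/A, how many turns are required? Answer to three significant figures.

N ≈ 3650 turns

A = πr² = π(2.000×10^-2 m)² = 1.257×10^-3 m².
From L = μ₀N²A/ℓ, N = √(Lℓ / (μ₀A)).
N = √[(2.430×10^-2)(0.867) / ((4π×10⁻⁷)×1.257×10^-3)] = √(1.334×10^7) ≈ 3652.6.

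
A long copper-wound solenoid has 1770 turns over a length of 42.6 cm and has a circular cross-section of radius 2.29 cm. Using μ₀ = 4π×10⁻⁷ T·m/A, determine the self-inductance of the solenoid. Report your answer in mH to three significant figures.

A = πr² = π(2.290×10^-2 m)² = 1.647×10^-3 m².
For a long solenoid, L = μ₀N²A/ℓ.
L = (4π×10⁻⁷)(1770)²(1.647×10^-3)/(0.426 m) = 1.523×10^-2 H.

L ≈ 15.2 mH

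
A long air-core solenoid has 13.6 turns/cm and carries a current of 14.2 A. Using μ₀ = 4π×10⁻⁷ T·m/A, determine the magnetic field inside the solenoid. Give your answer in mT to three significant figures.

B ≈ 24.3 mT

Inside a long solenoid, B = μ₀nI.
B = (4π×10⁻⁷)(1.360×10^3 m⁻¹)(14.2 A) = 2.427×10^-2 T.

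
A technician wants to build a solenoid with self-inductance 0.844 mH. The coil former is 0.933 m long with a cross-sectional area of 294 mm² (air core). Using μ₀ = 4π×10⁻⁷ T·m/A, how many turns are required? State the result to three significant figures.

A = 294 mm² = 2.940×10^-4 m².
From L = μ₀N²A/ℓ, N = √(Lℓ / (μ₀A)).
N = √[(8.440×10^-4)(0.933) / ((4π×10⁻⁷)×2.940×10^-4)] = √(2.131×10^6) ≈ 1459.9.

N ≈ 1460 turns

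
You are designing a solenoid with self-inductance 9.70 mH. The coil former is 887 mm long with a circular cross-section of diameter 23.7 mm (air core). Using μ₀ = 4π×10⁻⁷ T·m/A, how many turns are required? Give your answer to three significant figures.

A = π(d/2)² = π(1.185×10^-2 m)² = 4.412×10^-4 m².
From L = μ₀N²A/ℓ, N = √(Lℓ / (μ₀A)).
N = √[(9.700×10^-3)(0.887) / ((4π×10⁻⁷)×4.412×10^-4)] = √(1.552×10^7) ≈ 3939.6.

N ≈ 3940 turns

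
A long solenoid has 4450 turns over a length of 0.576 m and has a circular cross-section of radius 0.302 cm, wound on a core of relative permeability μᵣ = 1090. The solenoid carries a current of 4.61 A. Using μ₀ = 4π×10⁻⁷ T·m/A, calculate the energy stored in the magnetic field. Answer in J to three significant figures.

A = πr² = π(3.020×10^-3 m)² = 2.865×10^-5 m².
L = μ₀μᵣN²A/ℓ = (4π×10⁻⁷)(1090)(4450)²(2.865×10^-5)/(0.576) = 1.349 H.
U = ½LI² = ½(1.349)(4.61)² = 14.34 J.

U ≈ 14.3 J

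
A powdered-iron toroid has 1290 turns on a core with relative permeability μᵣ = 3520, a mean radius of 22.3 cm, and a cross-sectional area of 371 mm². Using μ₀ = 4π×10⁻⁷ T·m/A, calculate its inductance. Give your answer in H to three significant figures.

L ≈ 1.95 H

For a thin toroid, L = μ₀μᵣN²A/(2πR).
L = (4π×10⁻⁷)(3520)(1290)²(3.710×10^-4) / (2π×0.223 m) = 1.949 H.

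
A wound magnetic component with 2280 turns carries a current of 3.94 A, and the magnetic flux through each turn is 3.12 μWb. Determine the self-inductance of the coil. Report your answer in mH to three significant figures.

Self-inductance is defined by L = NΦ_B/I (flux linkage over current).
L = (2280)(3.120×10^-6 Wb)/(3.94 A) = 1.805×10^-3 H.

L ≈ 1.81 mH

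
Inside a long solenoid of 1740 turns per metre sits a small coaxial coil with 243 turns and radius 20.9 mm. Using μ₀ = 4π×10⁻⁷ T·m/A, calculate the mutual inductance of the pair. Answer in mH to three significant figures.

M ≈ 0.729 mH

The outer solenoid produces a uniform field B₁ = μ₀n₁I₁ across the inner coil,
so the flux linkage is N₂Φ = N₂B₁A₂ = μ₀n₁N₂A₂·I₁, giving M = μ₀n₁N₂A₂.
A₂ = πr² = π(2.090×10^-2 m)² = 1.372×10^-3 m².
M = (4π×10⁻⁷)(1740)(243)(1.372×10^-3) = 7.291×10^-4 H.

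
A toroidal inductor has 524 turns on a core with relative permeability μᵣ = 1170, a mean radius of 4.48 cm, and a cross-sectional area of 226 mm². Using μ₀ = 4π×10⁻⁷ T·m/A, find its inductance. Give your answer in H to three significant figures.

L ≈ 0.324 H

For a thin toroid, L = μ₀μᵣN²A/(2πR).
L = (4π×10⁻⁷)(1170)(524)²(2.260×10^-4) / (2π×4.480×10^-2 m) = 0.3241 H.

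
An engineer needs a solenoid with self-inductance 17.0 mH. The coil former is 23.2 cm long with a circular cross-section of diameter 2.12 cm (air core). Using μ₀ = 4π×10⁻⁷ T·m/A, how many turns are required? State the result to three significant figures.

A = π(d/2)² = π(1.060×10^-2 m)² = 3.530×10^-4 m².
From L = μ₀N²A/ℓ, N = √(Lℓ / (μ₀A)).
N = √[(1.700×10^-2)(0.232) / ((4π×10⁻⁷)×3.530×10^-4)] = √(8.891×10^6) ≈ 2981.8.

N ≈ 2980 turns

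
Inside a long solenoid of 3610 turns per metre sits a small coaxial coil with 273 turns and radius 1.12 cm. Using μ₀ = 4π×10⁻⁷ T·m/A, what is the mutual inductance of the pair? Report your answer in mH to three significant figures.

M ≈ 0.488 mH

The outer solenoid produces a uniform field B₁ = μ₀n₁I₁ across the inner coil,
so the flux linkage is N₂Φ = N₂B₁A₂ = μ₀n₁N₂A₂·I₁, giving M = μ₀n₁N₂A₂.
A₂ = πr² = π(1.120×10^-2 m)² = 3.941×10^-4 m².
M = (4π×10⁻⁷)(3610)(273)(3.941×10^-4) = 4.881×10^-4 H.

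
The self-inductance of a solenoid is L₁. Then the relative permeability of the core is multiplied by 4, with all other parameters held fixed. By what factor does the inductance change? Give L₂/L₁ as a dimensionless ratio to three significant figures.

L₂/L₁ = 4.00

For a solenoid, L ∝ μᵣN²A/ℓ.
L₂/L₁ = (4) = 4.00.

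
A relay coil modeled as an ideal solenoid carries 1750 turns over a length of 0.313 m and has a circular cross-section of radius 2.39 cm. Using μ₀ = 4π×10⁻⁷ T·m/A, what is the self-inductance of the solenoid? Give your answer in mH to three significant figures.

L ≈ 22.1 mH

A = πr² = π(2.390×10^-2 m)² = 1.7945×10^-3 m².
For a long solenoid, L = μ₀N²A/ℓ.
L = (4π×10⁻⁷)(1750)²(1.7945×10^-3)/(0.313 m) = 2.206×10^-2 H.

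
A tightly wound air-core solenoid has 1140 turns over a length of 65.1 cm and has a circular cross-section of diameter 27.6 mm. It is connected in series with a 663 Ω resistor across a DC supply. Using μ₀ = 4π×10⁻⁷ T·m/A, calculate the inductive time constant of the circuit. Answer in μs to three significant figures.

τ ≈ 2.26 μs

A = π(d/2)² = π(1.380×10^-2 m)² = 5.983×10^-4 m².
L = μ₀N²A/ℓ = (4π×10⁻⁷)(1140)²(5.983×10^-4)/(0.651) = 1.501×10^-3 H.
τ = L/R = (1.501×10^-3)/(663) = 2.264×10^-6 s.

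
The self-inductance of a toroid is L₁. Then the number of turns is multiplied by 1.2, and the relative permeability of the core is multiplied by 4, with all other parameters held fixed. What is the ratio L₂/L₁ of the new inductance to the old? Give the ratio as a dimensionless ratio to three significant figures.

For a toroid, L ∝ μᵣN²A/R.
L₂/L₁ = (1.2)^2 × (4) = 5.76.

L₂/L₁ = 5.76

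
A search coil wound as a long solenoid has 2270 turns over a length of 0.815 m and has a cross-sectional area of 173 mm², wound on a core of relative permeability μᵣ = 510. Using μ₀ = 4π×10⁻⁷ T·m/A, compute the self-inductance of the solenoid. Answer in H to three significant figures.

L ≈ 0.701 H

A = 173 mm² = 1.730×10^-4 m².
For a long solenoid, L = μ₀μᵣN²A/ℓ.
L = (4π×10⁻⁷)(510)(2270)²(1.730×10^-4)/(0.815 m) = 0.701 H.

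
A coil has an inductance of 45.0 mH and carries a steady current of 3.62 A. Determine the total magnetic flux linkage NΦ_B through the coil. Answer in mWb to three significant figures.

From L = NΦ_B/I, the flux linkage is NΦ_B = LI.
NΦ_B = (4.500×10^-2 H)(3.62 A) = 0.1629 Wb.

NΦ_B ≈ 163 mWb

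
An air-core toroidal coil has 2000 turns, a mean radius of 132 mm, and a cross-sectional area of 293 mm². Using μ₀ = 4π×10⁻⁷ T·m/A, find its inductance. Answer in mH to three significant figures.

For a thin toroid, L = μ₀N²A/(2πR).
L = (4π×10⁻⁷)(2000)²(2.930×10^-4) / (2π×0.132 m) = 1.776×10^-3 H.

L ≈ 1.78 mH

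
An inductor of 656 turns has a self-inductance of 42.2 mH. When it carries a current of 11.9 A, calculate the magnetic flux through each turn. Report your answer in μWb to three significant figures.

From L = NΦ_B/I, the flux per turn is Φ_B = LI/N.
Φ_B = (4.220×10^-2 H)(11.9 A)/656 = 7.655×10^-4 Wb.

Φ_B ≈ 766 μWb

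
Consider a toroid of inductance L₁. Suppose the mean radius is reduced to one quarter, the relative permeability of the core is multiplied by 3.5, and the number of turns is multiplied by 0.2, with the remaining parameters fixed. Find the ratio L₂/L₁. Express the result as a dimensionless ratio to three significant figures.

For a toroid, L ∝ μᵣN²A/R.
L₂/L₁ = (0.25)^-1 × (3.5) × (0.2)^2 = 0.560.

L₂/L₁ = 0.560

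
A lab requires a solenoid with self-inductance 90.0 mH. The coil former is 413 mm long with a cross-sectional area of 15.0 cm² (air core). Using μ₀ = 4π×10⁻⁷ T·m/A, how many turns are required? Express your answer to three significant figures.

A = 15.0 cm² = 1.500×10^-3 m².
From L = μ₀N²A/ℓ, N = √(Lℓ / (μ₀A)).
N = √[(9.000×10^-2)(0.413) / ((4π×10⁻⁷)×1.500×10^-3)] = √(1.972×10^7) ≈ 4440.6.

N ≈ 4440 turns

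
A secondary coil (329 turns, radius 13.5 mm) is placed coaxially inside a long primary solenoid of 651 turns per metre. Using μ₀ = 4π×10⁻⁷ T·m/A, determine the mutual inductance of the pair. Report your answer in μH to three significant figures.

M ≈ 154 μH

The outer solenoid produces a uniform field B₁ = μ₀n₁I₁ across the inner coil,
so the flux linkage is N₂Φ = N₂B₁A₂ = μ₀n₁N₂A₂·I₁, giving M = μ₀n₁N₂A₂.
A₂ = πr² = π(1.350×10^-2 m)² = 5.726×10^-4 m².
M = (4π×10⁻⁷)(651)(329)(5.726×10^-4) = 1.541×10^-4 H.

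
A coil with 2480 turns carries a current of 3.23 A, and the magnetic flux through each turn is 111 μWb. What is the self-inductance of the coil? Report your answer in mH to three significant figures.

L ≈ 85.2 mH

Self-inductance is defined by L = NΦ_B/I (flux linkage over current).
L = (2480)(1.110×10^-4 Wb)/(3.23 A) = 8.523×10^-2 H.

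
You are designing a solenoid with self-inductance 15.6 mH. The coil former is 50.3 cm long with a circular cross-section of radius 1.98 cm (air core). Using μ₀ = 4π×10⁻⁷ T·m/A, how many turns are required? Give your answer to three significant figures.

N ≈ 2250 turns

A = πr² = π(1.980×10^-2 m)² = 1.232×10^-3 m².
From L = μ₀N²A/ℓ, N = √(Lℓ / (μ₀A)).
N = √[(1.560×10^-2)(0.503) / ((4π×10⁻⁷)×1.232×10^-3)] = √(5.070×10^6) ≈ 2251.7.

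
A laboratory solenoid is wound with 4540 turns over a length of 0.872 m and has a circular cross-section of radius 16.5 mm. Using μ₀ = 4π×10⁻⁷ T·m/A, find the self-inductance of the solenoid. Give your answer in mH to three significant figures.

A = πr² = π(1.650×10^-2 m)² = 8.553×10^-4 m².
For a long solenoid, L = μ₀N²A/ℓ.
L = (4π×10⁻⁷)(4540)²(8.553×10^-4)/(0.872 m) = 2.541×10^-2 H.

L ≈ 25.4 mH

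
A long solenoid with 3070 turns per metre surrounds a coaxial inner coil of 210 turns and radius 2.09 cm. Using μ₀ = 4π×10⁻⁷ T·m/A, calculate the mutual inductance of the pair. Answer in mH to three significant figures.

The outer solenoid produces a uniform field B₁ = μ₀n₁I₁ across the inner coil,
so the flux linkage is N₂Φ = N₂B₁A₂ = μ₀n₁N₂A₂·I₁, giving M = μ₀n₁N₂A₂.
A₂ = πr² = π(2.090×10^-2 m)² = 1.372×10^-3 m².
M = (4π×10⁻⁷)(3070)(210)(1.372×10^-3) = 1.112×10^-3 H.

M ≈ 1.11 mH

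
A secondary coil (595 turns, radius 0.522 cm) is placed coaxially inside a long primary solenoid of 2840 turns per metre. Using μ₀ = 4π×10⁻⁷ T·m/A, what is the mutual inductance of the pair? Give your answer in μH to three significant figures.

The outer solenoid produces a uniform field B₁ = μ₀n₁I₁ across the inner coil,
so the flux linkage is N₂Φ = N₂B₁A₂ = μ₀n₁N₂A₂·I₁, giving M = μ₀n₁N₂A₂.
A₂ = πr² = π(5.220×10^-3 m)² = 8.560×10^-5 m².
M = (4π×10⁻⁷)(2840)(595)(8.560×10^-5) = 1.818×10^-4 H.

M ≈ 182 μH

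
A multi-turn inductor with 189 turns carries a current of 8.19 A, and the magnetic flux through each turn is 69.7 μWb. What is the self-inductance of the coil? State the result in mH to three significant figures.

Self-inductance is defined by L = NΦ_B/I (flux linkage over current).
L = (189)(6.970×10^-5 Wb)/(8.19 A) = 1.608×10^-3 H.

L ≈ 1.61 mH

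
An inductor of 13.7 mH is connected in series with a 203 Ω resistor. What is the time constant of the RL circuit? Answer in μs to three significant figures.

τ = L/R = (1.370×10^-2 H)/(203 Ω) = 6.749×10^-5 s.

τ ≈ 67.5 μs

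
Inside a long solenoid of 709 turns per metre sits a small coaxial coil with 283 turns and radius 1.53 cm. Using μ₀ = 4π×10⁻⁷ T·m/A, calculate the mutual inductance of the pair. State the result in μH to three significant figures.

M ≈ 185 μH

The outer solenoid produces a uniform field B₁ = μ₀n₁I₁ across the inner coil,
so the flux linkage is N₂Φ = N₂B₁A₂ = μ₀n₁N₂A₂·I₁, giving M = μ₀n₁N₂A₂.
A₂ = πr² = π(1.530×10^-2 m)² = 7.354×10^-4 m².
M = (4π×10⁻⁷)(709)(283)(7.354×10^-4) = 1.854×10^-4 H.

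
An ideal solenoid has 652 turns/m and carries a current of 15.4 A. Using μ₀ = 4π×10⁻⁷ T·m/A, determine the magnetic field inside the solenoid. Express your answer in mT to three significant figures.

Inside a long solenoid, B = μ₀nI.
B = (4π×10⁻⁷)(652 m⁻¹)(15.4 A) = 1.262×10^-2 T.

B ≈ 12.6 mT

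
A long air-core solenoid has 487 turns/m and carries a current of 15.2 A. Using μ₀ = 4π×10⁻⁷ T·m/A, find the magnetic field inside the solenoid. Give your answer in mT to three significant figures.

B ≈ 9.30 mT

Inside a long solenoid, B = μ₀nI.
B = (4π×10⁻⁷)(487 m⁻¹)(15.2 A) = 9.302×10^-3 T.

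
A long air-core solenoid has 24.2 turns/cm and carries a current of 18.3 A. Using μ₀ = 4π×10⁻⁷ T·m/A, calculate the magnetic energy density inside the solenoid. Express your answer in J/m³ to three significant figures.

u ≈ 1230 J/m³

B = μ₀nI = (4π×10⁻⁷)(2.420×10^3)(18.3) = 5.565×10^-2 T.
u = B²/(2μ₀) = (5.565×10^-2)²/(2×4π×10⁻⁷) = 1.232×10^3 J/m³.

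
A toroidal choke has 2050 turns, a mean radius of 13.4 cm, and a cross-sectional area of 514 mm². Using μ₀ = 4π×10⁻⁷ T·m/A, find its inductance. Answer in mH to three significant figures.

For a thin toroid, L = μ₀N²A/(2πR).
L = (4π×10⁻⁷)(2050)²(5.140×10^-4) / (2π×0.134 m) = 3.224×10^-3 H.

L ≈ 3.22 mH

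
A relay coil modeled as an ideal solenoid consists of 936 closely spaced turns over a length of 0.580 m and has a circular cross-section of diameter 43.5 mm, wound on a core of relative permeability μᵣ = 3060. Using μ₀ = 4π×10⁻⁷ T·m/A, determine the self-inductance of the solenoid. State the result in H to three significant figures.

L ≈ 8.63 H

A = π(d/2)² = π(2.175×10^-2 m)² = 1.486×10^-3 m².
For a long solenoid, L = μ₀μᵣN²A/ℓ.
L = (4π×10⁻⁷)(3060)(936)²(1.486×10^-3)/(0.58 m) = 8.632 H.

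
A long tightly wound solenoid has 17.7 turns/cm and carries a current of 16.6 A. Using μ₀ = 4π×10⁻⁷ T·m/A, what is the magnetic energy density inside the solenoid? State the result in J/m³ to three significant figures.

B = μ₀nI = (4π×10⁻⁷)(1.770×10^3)(16.6) = 3.692×10^-2 T.
u = B²/(2μ₀) = (3.692×10^-2)²/(2×4π×10⁻⁷) = 542.4 J/m³.

u ≈ 542 J/m³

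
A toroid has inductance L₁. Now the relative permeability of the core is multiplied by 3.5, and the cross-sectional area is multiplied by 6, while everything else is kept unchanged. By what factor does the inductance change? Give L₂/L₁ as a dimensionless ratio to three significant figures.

L₂/L₁ = 21.0

For a toroid, L ∝ μᵣN²A/R.
L₂/L₁ = (3.5) × (6) = 21.0.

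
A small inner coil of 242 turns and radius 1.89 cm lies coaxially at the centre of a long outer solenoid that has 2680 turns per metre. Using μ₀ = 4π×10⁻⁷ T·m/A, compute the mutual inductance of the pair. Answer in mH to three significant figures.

The outer solenoid produces a uniform field B₁ = μ₀n₁I₁ across the inner coil,
so the flux linkage is N₂Φ = N₂B₁A₂ = μ₀n₁N₂A₂·I₁, giving M = μ₀n₁N₂A₂.
A₂ = πr² = π(1.890×10^-2 m)² = 1.122×10^-3 m².
M = (4π×10⁻⁷)(2680)(242)(1.122×10^-3) = 9.146×10^-4 H.

M ≈ 0.915 mH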